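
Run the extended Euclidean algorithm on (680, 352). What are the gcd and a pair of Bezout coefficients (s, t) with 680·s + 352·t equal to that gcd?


Euclidean algorithm on (680, 352) — divide until remainder is 0:
  680 = 1 · 352 + 328
  352 = 1 · 328 + 24
  328 = 13 · 24 + 16
  24 = 1 · 16 + 8
  16 = 2 · 8 + 0
gcd(680, 352) = 8.
Track Bezout coefficients alongside the remainders: start with r₀ = 680 = a·1 + b·0 (s = 1, t = 0) and r₁ = 352 = a·0 + b·1 (s = 0, t = 1); each new remainder r_{k+1} = r_{k-1} − q_k·r_k inherits s_{k+1} = s_{k-1} − q_k·s_k, t_{k+1} = t_{k-1} − q_k·t_k, so r_k = a·s_k + b·t_k at every step:
  q = 1: r = 328, s = 1 − 1·0 = 1, t = 0 − 1·1 = -1  (check: 680·1 + 352·(-1) = 328)
  q = 1: r = 24, s = 0 − 1·1 = -1, t = 1 − 1·(-1) = 2  (check: 680·(-1) + 352·2 = 24)
  q = 13: r = 16, s = 1 − 13·(-1) = 14, t = -1 − 13·2 = -27  (check: 680·14 + 352·(-27) = 16)
  q = 1: r = 8, s = -1 − 1·14 = -15, t = 2 − 1·(-27) = 29  (check: 680·(-15) + 352·29 = 8)
The row with r = 8 (the gcd) gives the Bezout coefficients s = -15, t = 29.
Result: 680 · (-15) + 352 · (29) = 8.

gcd(680, 352) = 8; s = -15, t = 29 (check: 680·(-15) + 352·29 = 8).


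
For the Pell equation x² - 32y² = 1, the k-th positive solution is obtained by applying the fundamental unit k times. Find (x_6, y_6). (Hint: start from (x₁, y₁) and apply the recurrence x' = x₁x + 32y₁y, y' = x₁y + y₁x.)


Step 1: Find the fundamental solution (x₁, y₁) of x² - 32y² = 1.
  Expand √32 as a continued fraction. a₀ = ⌊√32⌋ = 5; iterate m_{k+1} = d_k·a_k − m_k, d_{k+1} = (32 − m_{k+1}²)/d_k, a_{k+1} = ⌊(a₀ + m_{k+1})/d_{k+1}⌋ (starting m₀ = 0, d₀ = 1), with convergents p_k = a_k·p_{k-1} + p_{k-2}, q_k = a_k·q_{k-1} + q_{k-2} (p₋₁ = 1, q₋₁ = 0):
  k = 0: a₀ = 5; p₀/q₀ = 5/1; p₀² − 32·q₀² = 25 − 32 = -7.
  k = 1: m = 5, d = 7, a = ⌊(5 + 5)/7⌋ = 1; p/q = (1·5 + 1)/(1·1 + 0) = 6/1; p² − 32·q² = 36 − 32 = 4.
  k = 2: m = 2, d = 4, a = ⌊(5 + 2)/4⌋ = 1; p/q = (1·6 + 5)/(1·1 + 1) = 11/2; p² − 32·q² = 121 − 128 = -7.
  k = 3: m = 2, d = 7, a = ⌊(5 + 2)/7⌋ = 1; p/q = (1·11 + 6)/(1·2 + 1) = 17/3; p² − 32·q² = 289 − 288 = 1.
  The first convergent with p² − 32·q² = 1 gives the fundamental solution (x₁, y₁) = (17, 3).
Step 2: Apply the recurrence (x_{n+1}, y_{n+1}) = (x₁x_n + 32y₁y_n, x₁y_n + y₁x_n) repeatedly.
  From (x_1, y_1) = (17, 3): x_2 = 17·17 + 32·3·3 = 577; y_2 = 17·3 + 3·17 = 102.
  From (x_2, y_2) = (577, 102): x_3 = 17·577 + 32·3·102 = 19601; y_3 = 17·102 + 3·577 = 3465.
  From (x_3, y_3) = (19601, 3465): x_4 = 17·19601 + 32·3·3465 = 665857; y_4 = 17·3465 + 3·19601 = 117708.
  From (x_4, y_4) = (665857, 117708): x_5 = 17·665857 + 32·3·117708 = 22619537; y_5 = 17·117708 + 3·665857 = 3998607.
  From (x_5, y_5) = (22619537, 3998607): x_6 = 17·22619537 + 32·3·3998607 = 768398401; y_6 = 17·3998607 + 3·22619537 = 135834930.
Step 3: Verify x_6² - 32·y_6² = 590436102659356801 - 590436102659356800 = 1 (should be 1). ✓

(x_1, y_1) = (17, 3); (x_6, y_6) = (768398401, 135834930).


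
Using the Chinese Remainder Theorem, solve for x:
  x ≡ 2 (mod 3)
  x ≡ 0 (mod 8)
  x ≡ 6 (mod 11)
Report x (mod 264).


Moduli 3, 8, 11 are pairwise coprime; by CRT there is a unique solution modulo M = 3 · 8 · 11 = 264.
Solve pairwise, accumulating the modulus:
  Start with x ≡ 2 (mod 3).
  Combine with x ≡ 0 (mod 8): since gcd(3, 8) = 1, we get a unique residue mod 24.
    Write x = 2 + 3·t and substitute into x ≡ 0 (mod 8): 3·t ≡ 0 − 2 = -2 (mod 8).
    Reduce coefficients mod 8: 3·t ≡ 6 (mod 8).
    The inverse of 3 mod 8 is 3 (since 3·3 = 9 = 1·8 + 1), so t ≡ 3·6 = 18 ≡ 2 (mod 8).
    Then x = 2 + 3·2 = 8, valid modulo lcm(3, 8) = 24: x ≡ 8 (mod 24).
  Combine with x ≡ 6 (mod 11): since gcd(24, 11) = 1, we get a unique residue mod 264.
    Write x = 8 + 24·t and substitute into x ≡ 6 (mod 11): 24·t ≡ 6 − 8 = -2 (mod 11).
    Reduce coefficients mod 11: 2·t ≡ 9 (mod 11).
    The inverse of 2 mod 11 is 6 (since 2·6 = 12 = 1·11 + 1), so t ≡ 6·9 = 54 ≡ 10 (mod 11).
    Then x = 8 + 24·10 = 248, valid modulo lcm(24, 11) = 264: x ≡ 248 (mod 264).
Verify: 248 mod 3 = 2 ✓, 248 mod 8 = 0 ✓, 248 mod 11 = 6 ✓.

x ≡ 248 (mod 264).


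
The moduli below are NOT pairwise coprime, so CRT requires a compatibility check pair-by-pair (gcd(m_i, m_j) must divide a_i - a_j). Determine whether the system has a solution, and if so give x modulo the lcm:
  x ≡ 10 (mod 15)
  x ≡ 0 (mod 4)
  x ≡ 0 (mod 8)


Moduli 15, 4, 8 are not pairwise coprime, so CRT works modulo lcm(m_i) when all pairwise compatibility conditions hold.
Pairwise compatibility: gcd(m_i, m_j) must divide a_i - a_j for every pair.
Merge one congruence at a time:
  Start: x ≡ 10 (mod 15).
  Combine with x ≡ 0 (mod 4): gcd(15, 4) = 1; 0 - 10 = -10, which IS divisible by 1, so compatible.
    Write x = 10 + 15·t and substitute into x ≡ 0 (mod 4): 15·t ≡ 0 − 10 = -10 (mod 4).
    Reduce coefficients mod 4: 3·t ≡ 2 (mod 4).
    The inverse of 3 mod 4 is 3 (since 3·3 = 9 = 2·4 + 1), so t ≡ 3·2 = 6 ≡ 2 (mod 4).
    Then x = 10 + 15·2 = 40, valid modulo lcm(15, 4) = 60: x ≡ 40 (mod 60).
  Combine with x ≡ 0 (mod 8): gcd(60, 8) = 4; 0 - 40 = -40, which IS divisible by 4, so compatible.
    Write x = 40 + 60·t and substitute into x ≡ 0 (mod 8): 60·t ≡ 0 − 40 = -40 (mod 8).
    Divide the congruence (and modulus) by g = 4: 15·t ≡ -10 (mod 2).
    Reduce coefficients mod 2: 1·t ≡ 0 (mod 2).
    So t ≡ 0 (mod 2).
    Then x = 40 + 60·0 = 40, valid modulo lcm(60, 8) = 120: x ≡ 40 (mod 120).
Verify: 40 mod 15 = 10, 40 mod 4 = 0, 40 mod 8 = 0.

x ≡ 40 (mod 120).


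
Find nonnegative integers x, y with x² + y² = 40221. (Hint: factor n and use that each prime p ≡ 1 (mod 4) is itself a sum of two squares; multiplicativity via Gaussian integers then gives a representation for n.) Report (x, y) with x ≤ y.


Step 1: Factor n = 40221 = 3^2 · 41 · 109.
Step 2: Check the mod-4 condition on each prime factor: 3 ≡ 3 (mod 4), exponent 2 (must be even); 41 ≡ 1 (mod 4), exponent 1; 109 ≡ 1 (mod 4), exponent 1.
All primes ≡ 3 (mod 4) appear to even exponent (or don't appear), so by the two-squares theorem n IS expressible as a sum of two squares.
Step 3: Build a representation. Group n = k² · m with k = 3 and m = 41 · 109 = 4469 (a product of primes ≡ 1 (mod 4)); a representation of m scales to one of n via (k·x)² + (k·y)² = k²(x² + y²). Each prime p ≡ 1 (mod 4) is itself a sum of two squares; find a² by testing p − a² for a perfect square:
  41: 41 − 1² = 40, 41 − 2² = 37, 41 − 3² = 32, 41 − 4² = 25 = 5² ⇒ 41 = 4² + 5².
  109: 109 − 1² = 108, 109 − 2² = 105, 109 − 3² = 100 = 10² ⇒ 109 = 3² + 10².
  Combine using the Brahmagupta–Fibonacci identity (a² + b²)(c² + d²) = (ac − bd)² + (ad + bc)² = (ac + bd)² + (ad − bc)²:
  41 · 109 = 4469: from (4² + 5²)(3² + 10²), take (4·3 − 5·10, 4·10 + 5·3) = (12 − 50, 40 + 15) = (-38, 55); dropping signs (only squares matter) gives (38, 55); check 38² + 55² = 1444 + 3025 = 4469 ✓.
  Scale by k = 3: (3·38, 3·55) = (114, 165).
Step 4: Order so x ≤ y and verify: 114² + 165² = 12996 + 27225 = 40221 = n. ✓

n = 40221 = 114² + 165² (one valid representation with x ≤ y).


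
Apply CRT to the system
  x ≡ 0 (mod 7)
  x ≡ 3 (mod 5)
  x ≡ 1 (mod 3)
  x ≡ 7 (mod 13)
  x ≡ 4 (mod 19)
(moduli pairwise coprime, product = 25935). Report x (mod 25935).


Product of moduli M = 7 · 5 · 3 · 13 · 19 = 25935.
Merge one congruence at a time:
  Start: x ≡ 0 (mod 7).
  Combine with x ≡ 3 (mod 5); new modulus lcm = 35.
    Write x = 0 + 7·t and substitute into x ≡ 3 (mod 5): 7·t ≡ 3 − 0 = 3 (mod 5).
    Reduce coefficients mod 5: 2·t ≡ 3 (mod 5).
    The inverse of 2 mod 5 is 3 (since 2·3 = 6 = 1·5 + 1), so t ≡ 3·3 = 9 ≡ 4 (mod 5).
    Then x = 0 + 7·4 = 28, valid modulo lcm(7, 5) = 35: x ≡ 28 (mod 35).
  Combine with x ≡ 1 (mod 3); new modulus lcm = 105.
    Write x = 28 + 35·t and substitute into x ≡ 1 (mod 3): 35·t ≡ 1 − 28 = -27 (mod 3).
    Reduce coefficients mod 3: 2·t ≡ 0 (mod 3).
    The inverse of 2 mod 3 is 2 (since 2·2 = 4 = 1·3 + 1), so t ≡ 2·0 = 0 ≡ 0 (mod 3).
    Then x = 28 + 35·0 = 28, valid modulo lcm(35, 3) = 105: x ≡ 28 (mod 105).
  Combine with x ≡ 7 (mod 13); new modulus lcm = 1365.
    Write x = 28 + 105·t and substitute into x ≡ 7 (mod 13): 105·t ≡ 7 − 28 = -21 (mod 13).
    Reduce coefficients mod 13: 1·t ≡ 5 (mod 13).
    So t ≡ 5 (mod 13).
    Then x = 28 + 105·5 = 553, valid modulo lcm(105, 13) = 1365: x ≡ 553 (mod 1365).
  Combine with x ≡ 4 (mod 19); new modulus lcm = 25935.
    Write x = 553 + 1365·t and substitute into x ≡ 4 (mod 19): 1365·t ≡ 4 − 553 = -549 (mod 19).
    Reduce coefficients mod 19: 16·t ≡ 2 (mod 19).
    The inverse of 16 mod 19 is 6 (since 16·6 = 96 = 5·19 + 1), so t ≡ 6·2 = 12 ≡ 12 (mod 19).
    Then x = 553 + 1365·12 = 16933, valid modulo lcm(1365, 19) = 25935: x ≡ 16933 (mod 25935).
Verify against each original: 16933 mod 7 = 0, 16933 mod 5 = 3, 16933 mod 3 = 1, 16933 mod 13 = 7, 16933 mod 19 = 4.

x ≡ 16933 (mod 25935).


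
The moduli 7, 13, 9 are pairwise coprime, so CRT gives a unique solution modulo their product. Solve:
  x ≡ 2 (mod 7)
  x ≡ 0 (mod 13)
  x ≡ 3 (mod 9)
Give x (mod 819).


Moduli 7, 13, 9 are pairwise coprime; by CRT there is a unique solution modulo M = 7 · 13 · 9 = 819.
Solve pairwise, accumulating the modulus:
  Start with x ≡ 2 (mod 7).
  Combine with x ≡ 0 (mod 13): since gcd(7, 13) = 1, we get a unique residue mod 91.
    Write x = 2 + 7·t and substitute into x ≡ 0 (mod 13): 7·t ≡ 0 − 2 = -2 (mod 13).
    Reduce coefficients mod 13: 7·t ≡ 11 (mod 13).
    The inverse of 7 mod 13 is 2 (since 7·2 = 14 = 1·13 + 1), so t ≡ 2·11 = 22 ≡ 9 (mod 13).
    Then x = 2 + 7·9 = 65, valid modulo lcm(7, 13) = 91: x ≡ 65 (mod 91).
  Combine with x ≡ 3 (mod 9): since gcd(91, 9) = 1, we get a unique residue mod 819.
    Write x = 65 + 91·t and substitute into x ≡ 3 (mod 9): 91·t ≡ 3 − 65 = -62 (mod 9).
    Reduce coefficients mod 9: 1·t ≡ 1 (mod 9).
    So t ≡ 1 (mod 9).
    Then x = 65 + 91·1 = 156, valid modulo lcm(91, 9) = 819: x ≡ 156 (mod 819).
Verify: 156 mod 7 = 2 ✓, 156 mod 13 = 0 ✓, 156 mod 9 = 3 ✓.

x ≡ 156 (mod 819).


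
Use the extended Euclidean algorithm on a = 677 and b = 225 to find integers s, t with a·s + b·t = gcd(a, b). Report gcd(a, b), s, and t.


Euclidean algorithm on (677, 225) — divide until remainder is 0:
  677 = 3 · 225 + 2
  225 = 112 · 2 + 1
  2 = 2 · 1 + 0
gcd(677, 225) = 1.
Track Bezout coefficients alongside the remainders: start with r₀ = 677 = a·1 + b·0 (s = 1, t = 0) and r₁ = 225 = a·0 + b·1 (s = 0, t = 1); each new remainder r_{k+1} = r_{k-1} − q_k·r_k inherits s_{k+1} = s_{k-1} − q_k·s_k, t_{k+1} = t_{k-1} − q_k·t_k, so r_k = a·s_k + b·t_k at every step:
  q = 3: r = 2, s = 1 − 3·0 = 1, t = 0 − 3·1 = -3  (check: 677·1 + 225·(-3) = 2)
  q = 112: r = 1, s = 0 − 112·1 = -112, t = 1 − 112·(-3) = 337  (check: 677·(-112) + 225·337 = 1)
The row with r = 1 (the gcd) gives the Bezout coefficients s = -112, t = 337.
Result: 677 · (-112) + 225 · (337) = 1.

gcd(677, 225) = 1; s = -112, t = 337 (check: 677·(-112) + 225·337 = 1).


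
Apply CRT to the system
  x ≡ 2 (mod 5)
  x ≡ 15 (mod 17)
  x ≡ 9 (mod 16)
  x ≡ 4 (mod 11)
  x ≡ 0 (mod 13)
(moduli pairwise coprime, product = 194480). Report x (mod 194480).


Product of moduli M = 5 · 17 · 16 · 11 · 13 = 194480.
Merge one congruence at a time:
  Start: x ≡ 2 (mod 5).
  Combine with x ≡ 15 (mod 17); new modulus lcm = 85.
    Write x = 2 + 5·t and substitute into x ≡ 15 (mod 17): 5·t ≡ 15 − 2 = 13 (mod 17).
    The inverse of 5 mod 17 is 7 (since 5·7 = 35 = 2·17 + 1), so t ≡ 7·13 = 91 ≡ 6 (mod 17).
    Then x = 2 + 5·6 = 32, valid modulo lcm(5, 17) = 85: x ≡ 32 (mod 85).
  Combine with x ≡ 9 (mod 16); new modulus lcm = 1360.
    Write x = 32 + 85·t and substitute into x ≡ 9 (mod 16): 85·t ≡ 9 − 32 = -23 (mod 16).
    Reduce coefficients mod 16: 5·t ≡ 9 (mod 16).
    The inverse of 5 mod 16 is 13 (since 5·13 = 65 = 4·16 + 1), so t ≡ 13·9 = 117 ≡ 5 (mod 16).
    Then x = 32 + 85·5 = 457, valid modulo lcm(85, 16) = 1360: x ≡ 457 (mod 1360).
  Combine with x ≡ 4 (mod 11); new modulus lcm = 14960.
    Write x = 457 + 1360·t and substitute into x ≡ 4 (mod 11): 1360·t ≡ 4 − 457 = -453 (mod 11).
    Reduce coefficients mod 11: 7·t ≡ 9 (mod 11).
    The inverse of 7 mod 11 is 8 (since 7·8 = 56 = 5·11 + 1), so t ≡ 8·9 = 72 ≡ 6 (mod 11).
    Then x = 457 + 1360·6 = 8617, valid modulo lcm(1360, 11) = 14960: x ≡ 8617 (mod 14960).
  Combine with x ≡ 0 (mod 13); new modulus lcm = 194480.
    Write x = 8617 + 14960·t and substitute into x ≡ 0 (mod 13): 14960·t ≡ 0 − 8617 = -8617 (mod 13).
    Reduce coefficients mod 13: 10·t ≡ 2 (mod 13).
    The inverse of 10 mod 13 is 4 (since 10·4 = 40 = 3·13 + 1), so t ≡ 4·2 = 8 ≡ 8 (mod 13).
    Then x = 8617 + 14960·8 = 128297, valid modulo lcm(14960, 13) = 194480: x ≡ 128297 (mod 194480).
Verify against each original: 128297 mod 5 = 2, 128297 mod 17 = 15, 128297 mod 16 = 9, 128297 mod 11 = 4, 128297 mod 13 = 0.

x ≡ 128297 (mod 194480).


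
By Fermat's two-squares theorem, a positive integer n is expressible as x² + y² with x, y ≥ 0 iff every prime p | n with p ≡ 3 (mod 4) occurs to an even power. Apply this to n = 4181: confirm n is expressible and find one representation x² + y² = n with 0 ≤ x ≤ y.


Step 1: Factor n = 4181 = 37 · 113.
Step 2: Check the mod-4 condition on each prime factor: 37 ≡ 1 (mod 4), exponent 1; 113 ≡ 1 (mod 4), exponent 1.
All primes ≡ 3 (mod 4) appear to even exponent (or don't appear), so by the two-squares theorem n IS expressible as a sum of two squares.
Step 3: Build a representation. Here n = 37 · 113 is a product of primes ≡ 1 (mod 4). Each prime p ≡ 1 (mod 4) is itself a sum of two squares; find a² by testing p − a² for a perfect square:
  37: 37 − 1² = 36 = 6² ⇒ 37 = 1² + 6².
  113: 113 − 1² = 112, 113 − 2² = 109, 113 − 3² = 104, 113 − 4² = 97, 113 − 5² = 88, 113 − 6² = 77, 113 − 7² = 64 = 8² ⇒ 113 = 7² + 8².
  Combine using the Brahmagupta–Fibonacci identity (a² + b²)(c² + d²) = (ac − bd)² + (ad + bc)² = (ac + bd)² + (ad − bc)²:
  37 · 113 = 4181: from (1² + 6²)(7² + 8²), take (1·7 − 6·8, 1·8 + 6·7) = (7 − 48, 8 + 42) = (-41, 50); dropping signs (only squares matter) gives (41, 50); check 41² + 50² = 1681 + 2500 = 4181 ✓.
Step 4: Order so x ≤ y and verify: 41² + 50² = 1681 + 2500 = 4181 = n. ✓

n = 4181 = 41² + 50² (one valid representation with x ≤ y).


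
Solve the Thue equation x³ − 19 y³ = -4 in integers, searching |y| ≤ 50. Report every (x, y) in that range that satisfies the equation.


The equation is x³ - 19y³ = -4. For fixed y, x³ = 19·y³ − 4, so a solution requires the RHS to be a perfect cube.
Strategy: iterate y from -50 to 50, compute RHS = 19·y³ − 4, and check whether it is a (positive or negative) perfect cube.
Check small values of y:
  y = 0: RHS = -4 is not a perfect cube.
  y = 1: RHS = 15 is not a perfect cube.
  y = -1: RHS = -23 is not a perfect cube.
  y = 2: RHS = 148 is not a perfect cube.
  y = -2: RHS = -156 is not a perfect cube.
  y = 3: RHS = 509 is not a perfect cube.
  y = -3: RHS = -517 is not a perfect cube.
Continuing the search up to |y| = 50 finds no solutions either.
No (x, y) in the scanned range satisfies the equation.

No integer solutions with |y| ≤ 50.


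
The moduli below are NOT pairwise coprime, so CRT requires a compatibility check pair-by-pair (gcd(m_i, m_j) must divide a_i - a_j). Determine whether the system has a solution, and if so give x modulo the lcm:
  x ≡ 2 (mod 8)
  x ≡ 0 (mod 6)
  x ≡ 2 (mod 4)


Moduli 8, 6, 4 are not pairwise coprime, so CRT works modulo lcm(m_i) when all pairwise compatibility conditions hold.
Pairwise compatibility: gcd(m_i, m_j) must divide a_i - a_j for every pair.
Merge one congruence at a time:
  Start: x ≡ 2 (mod 8).
  Combine with x ≡ 0 (mod 6): gcd(8, 6) = 2; 0 - 2 = -2, which IS divisible by 2, so compatible.
    Write x = 2 + 8·t and substitute into x ≡ 0 (mod 6): 8·t ≡ 0 − 2 = -2 (mod 6).
    Divide the congruence (and modulus) by g = 2: 4·t ≡ -1 (mod 3).
    Reduce coefficients mod 3: 1·t ≡ 2 (mod 3).
    So t ≡ 2 (mod 3).
    Then x = 2 + 8·2 = 18, valid modulo lcm(8, 6) = 24: x ≡ 18 (mod 24).
  Combine with x ≡ 2 (mod 4): gcd(24, 4) = 4; 2 - 18 = -16, which IS divisible by 4, so compatible.
    Write x = 18 + 24·t and substitute into x ≡ 2 (mod 4): 24·t ≡ 2 − 18 = -16 (mod 4).
    Divide the congruence (and modulus) by g = 4: 6·t ≡ -4 (mod 1).
    Modulo 1 every t works; take t = 0.
    Then x = 18 + 24·0 = 18, valid modulo lcm(24, 4) = 24: x ≡ 18 (mod 24).
Verify: 18 mod 8 = 2, 18 mod 6 = 0, 18 mod 4 = 2.

x ≡ 18 (mod 24).


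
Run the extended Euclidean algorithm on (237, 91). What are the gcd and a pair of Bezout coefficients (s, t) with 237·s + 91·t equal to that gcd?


Euclidean algorithm on (237, 91) — divide until remainder is 0:
  237 = 2 · 91 + 55
  91 = 1 · 55 + 36
  55 = 1 · 36 + 19
  36 = 1 · 19 + 17
  19 = 1 · 17 + 2
  17 = 8 · 2 + 1
  2 = 2 · 1 + 0
gcd(237, 91) = 1.
Track Bezout coefficients alongside the remainders: start with r₀ = 237 = a·1 + b·0 (s = 1, t = 0) and r₁ = 91 = a·0 + b·1 (s = 0, t = 1); each new remainder r_{k+1} = r_{k-1} − q_k·r_k inherits s_{k+1} = s_{k-1} − q_k·s_k, t_{k+1} = t_{k-1} − q_k·t_k, so r_k = a·s_k + b·t_k at every step:
  q = 2: r = 55, s = 1 − 2·0 = 1, t = 0 − 2·1 = -2  (check: 237·1 + 91·(-2) = 55)
  q = 1: r = 36, s = 0 − 1·1 = -1, t = 1 − 1·(-2) = 3  (check: 237·(-1) + 91·3 = 36)
  q = 1: r = 19, s = 1 − 1·(-1) = 2, t = -2 − 1·3 = -5  (check: 237·2 + 91·(-5) = 19)
  q = 1: r = 17, s = -1 − 1·2 = -3, t = 3 − 1·(-5) = 8  (check: 237·(-3) + 91·8 = 17)
  q = 1: r = 2, s = 2 − 1·(-3) = 5, t = -5 − 1·8 = -13  (check: 237·5 + 91·(-13) = 2)
  q = 8: r = 1, s = -3 − 8·5 = -43, t = 8 − 8·(-13) = 112  (check: 237·(-43) + 91·112 = 1)
The row with r = 1 (the gcd) gives the Bezout coefficients s = -43, t = 112.
Result: 237 · (-43) + 91 · (112) = 1.

gcd(237, 91) = 1; s = -43, t = 112 (check: 237·(-43) + 91·112 = 1).


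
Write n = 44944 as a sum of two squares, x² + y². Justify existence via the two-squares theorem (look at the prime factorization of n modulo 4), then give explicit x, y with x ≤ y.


Step 1: Factor n = 44944 = 2^4 · 53^2.
Step 2: Check the mod-4 condition on each prime factor: 2 = 2 (special); 53 ≡ 1 (mod 4), exponent 2.
All primes ≡ 3 (mod 4) appear to even exponent (or don't appear), so by the two-squares theorem n IS expressible as a sum of two squares.
Step 3: Build a representation. Group n = k² · m with k = 4 and m = 53 · 53 = 2809 (a product of primes ≡ 1 (mod 4)); a representation of m scales to one of n via (k·x)² + (k·y)² = k²(x² + y²). Each prime p ≡ 1 (mod 4) is itself a sum of two squares; find a² by testing p − a² for a perfect square:
  53: 53 − 1² = 52, 53 − 2² = 49 = 7² ⇒ 53 = 2² + 7².
  Combine using the Brahmagupta–Fibonacci identity (a² + b²)(c² + d²) = (ac − bd)² + (ad + bc)² = (ac + bd)² + (ad − bc)²:
  53 · 53 = 2809: from (2² + 7²)(2² + 7²), take (2·2 − 7·7, 2·7 + 7·2) = (4 − 49, 14 + 14) = (-45, 28); dropping signs (only squares matter) gives (45, 28); check 45² + 28² = 2025 + 784 = 2809 ✓.
  Scale by k = 4: (4·45, 4·28) = (180, 112).
Step 4: Order so x ≤ y and verify: 112² + 180² = 12544 + 32400 = 44944 = n. ✓

n = 44944 = 112² + 180² (one valid representation with x ≤ y).


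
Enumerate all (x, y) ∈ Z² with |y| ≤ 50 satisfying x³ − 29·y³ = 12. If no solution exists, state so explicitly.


The equation is x³ - 29y³ = 12. For fixed y, x³ = 29·y³ + 12, so a solution requires the RHS to be a perfect cube.
Strategy: iterate y from -50 to 50, compute RHS = 29·y³ + 12, and check whether it is a (positive or negative) perfect cube.
Check small values of y:
  y = 0: RHS = 12 is not a perfect cube.
  y = 1: RHS = 41 is not a perfect cube.
  y = -1: RHS = -17 is not a perfect cube.
  y = 2: RHS = 244 is not a perfect cube.
  y = -2: RHS = -220 is not a perfect cube.
  y = 3: RHS = 795 is not a perfect cube.
  y = -3: RHS = -771 is not a perfect cube.
Continuing the search up to |y| = 50 finds no solutions either.
No (x, y) in the scanned range satisfies the equation.

No integer solutions with |y| ≤ 50.


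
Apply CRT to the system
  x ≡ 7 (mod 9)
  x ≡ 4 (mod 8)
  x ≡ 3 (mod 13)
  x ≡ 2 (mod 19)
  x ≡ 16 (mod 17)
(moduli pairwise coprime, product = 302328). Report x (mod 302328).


Product of moduli M = 9 · 8 · 13 · 19 · 17 = 302328.
Merge one congruence at a time:
  Start: x ≡ 7 (mod 9).
  Combine with x ≡ 4 (mod 8); new modulus lcm = 72.
    Write x = 7 + 9·t and substitute into x ≡ 4 (mod 8): 9·t ≡ 4 − 7 = -3 (mod 8).
    Reduce coefficients mod 8: 1·t ≡ 5 (mod 8).
    So t ≡ 5 (mod 8).
    Then x = 7 + 9·5 = 52, valid modulo lcm(9, 8) = 72: x ≡ 52 (mod 72).
  Combine with x ≡ 3 (mod 13); new modulus lcm = 936.
    Write x = 52 + 72·t and substitute into x ≡ 3 (mod 13): 72·t ≡ 3 − 52 = -49 (mod 13).
    Reduce coefficients mod 13: 7·t ≡ 3 (mod 13).
    The inverse of 7 mod 13 is 2 (since 7·2 = 14 = 1·13 + 1), so t ≡ 2·3 = 6 ≡ 6 (mod 13).
    Then x = 52 + 72·6 = 484, valid modulo lcm(72, 13) = 936: x ≡ 484 (mod 936).
  Combine with x ≡ 2 (mod 19); new modulus lcm = 17784.
    Write x = 484 + 936·t and substitute into x ≡ 2 (mod 19): 936·t ≡ 2 − 484 = -482 (mod 19).
    Reduce coefficients mod 19: 5·t ≡ 12 (mod 19).
    The inverse of 5 mod 19 is 4 (since 5·4 = 20 = 1·19 + 1), so t ≡ 4·12 = 48 ≡ 10 (mod 19).
    Then x = 484 + 936·10 = 9844, valid modulo lcm(936, 19) = 17784: x ≡ 9844 (mod 17784).
  Combine with x ≡ 16 (mod 17); new modulus lcm = 302328.
    Write x = 9844 + 17784·t and substitute into x ≡ 16 (mod 17): 17784·t ≡ 16 − 9844 = -9828 (mod 17).
    Reduce coefficients mod 17: 2·t ≡ 15 (mod 17).
    The inverse of 2 mod 17 is 9 (since 2·9 = 18 = 1·17 + 1), so t ≡ 9·15 = 135 ≡ 16 (mod 17).
    Then x = 9844 + 17784·16 = 294388, valid modulo lcm(17784, 17) = 302328: x ≡ 294388 (mod 302328).
Verify against each original: 294388 mod 9 = 7, 294388 mod 8 = 4, 294388 mod 13 = 3, 294388 mod 19 = 2, 294388 mod 17 = 16.

x ≡ 294388 (mod 302328).


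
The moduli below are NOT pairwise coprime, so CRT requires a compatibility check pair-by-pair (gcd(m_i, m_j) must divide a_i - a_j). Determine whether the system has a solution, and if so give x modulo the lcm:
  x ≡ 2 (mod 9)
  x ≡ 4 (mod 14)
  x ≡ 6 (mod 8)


Moduli 9, 14, 8 are not pairwise coprime, so CRT works modulo lcm(m_i) when all pairwise compatibility conditions hold.
Pairwise compatibility: gcd(m_i, m_j) must divide a_i - a_j for every pair.
Merge one congruence at a time:
  Start: x ≡ 2 (mod 9).
  Combine with x ≡ 4 (mod 14): gcd(9, 14) = 1; 4 - 2 = 2, which IS divisible by 1, so compatible.
    Write x = 2 + 9·t and substitute into x ≡ 4 (mod 14): 9·t ≡ 4 − 2 = 2 (mod 14).
    The inverse of 9 mod 14 is 11 (since 9·11 = 99 = 7·14 + 1), so t ≡ 11·2 = 22 ≡ 8 (mod 14).
    Then x = 2 + 9·8 = 74, valid modulo lcm(9, 14) = 126: x ≡ 74 (mod 126).
  Combine with x ≡ 6 (mod 8): gcd(126, 8) = 2; 6 - 74 = -68, which IS divisible by 2, so compatible.
    Write x = 74 + 126·t and substitute into x ≡ 6 (mod 8): 126·t ≡ 6 − 74 = -68 (mod 8).
    Divide the congruence (and modulus) by g = 2: 63·t ≡ -34 (mod 4).
    Reduce coefficients mod 4: 3·t ≡ 2 (mod 4).
    The inverse of 3 mod 4 is 3 (since 3·3 = 9 = 2·4 + 1), so t ≡ 3·2 = 6 ≡ 2 (mod 4).
    Then x = 74 + 126·2 = 326, valid modulo lcm(126, 8) = 504: x ≡ 326 (mod 504).
Verify: 326 mod 9 = 2, 326 mod 14 = 4, 326 mod 8 = 6.

x ≡ 326 (mod 504).


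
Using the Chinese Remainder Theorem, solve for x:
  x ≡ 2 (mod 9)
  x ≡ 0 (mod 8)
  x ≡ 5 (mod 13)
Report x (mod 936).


Moduli 9, 8, 13 are pairwise coprime; by CRT there is a unique solution modulo M = 9 · 8 · 13 = 936.
Solve pairwise, accumulating the modulus:
  Start with x ≡ 2 (mod 9).
  Combine with x ≡ 0 (mod 8): since gcd(9, 8) = 1, we get a unique residue mod 72.
    Write x = 2 + 9·t and substitute into x ≡ 0 (mod 8): 9·t ≡ 0 − 2 = -2 (mod 8).
    Reduce coefficients mod 8: 1·t ≡ 6 (mod 8).
    So t ≡ 6 (mod 8).
    Then x = 2 + 9·6 = 56, valid modulo lcm(9, 8) = 72: x ≡ 56 (mod 72).
  Combine with x ≡ 5 (mod 13): since gcd(72, 13) = 1, we get a unique residue mod 936.
    Write x = 56 + 72·t and substitute into x ≡ 5 (mod 13): 72·t ≡ 5 − 56 = -51 (mod 13).
    Reduce coefficients mod 13: 7·t ≡ 1 (mod 13).
    The inverse of 7 mod 13 is 2 (since 7·2 = 14 = 1·13 + 1), so t ≡ 2·1 = 2 ≡ 2 (mod 13).
    Then x = 56 + 72·2 = 200, valid modulo lcm(72, 13) = 936: x ≡ 200 (mod 936).
Verify: 200 mod 9 = 2 ✓, 200 mod 8 = 0 ✓, 200 mod 13 = 5 ✓.

x ≡ 200 (mod 936).


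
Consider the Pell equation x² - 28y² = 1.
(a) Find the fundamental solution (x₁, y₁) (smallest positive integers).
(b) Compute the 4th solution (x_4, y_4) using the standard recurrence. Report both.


Step 1: Find the fundamental solution (x₁, y₁) of x² - 28y² = 1.
  Expand √28 as a continued fraction. a₀ = ⌊√28⌋ = 5; iterate m_{k+1} = d_k·a_k − m_k, d_{k+1} = (28 − m_{k+1}²)/d_k, a_{k+1} = ⌊(a₀ + m_{k+1})/d_{k+1}⌋ (starting m₀ = 0, d₀ = 1), with convergents p_k = a_k·p_{k-1} + p_{k-2}, q_k = a_k·q_{k-1} + q_{k-2} (p₋₁ = 1, q₋₁ = 0):
  k = 0: a₀ = 5; p₀/q₀ = 5/1; p₀² − 28·q₀² = 25 − 28 = -3.
  k = 1: m = 5, d = 3, a = ⌊(5 + 5)/3⌋ = 3; p/q = (3·5 + 1)/(3·1 + 0) = 16/3; p² − 28·q² = 256 − 252 = 4.
  k = 2: m = 4, d = 4, a = ⌊(5 + 4)/4⌋ = 2; p/q = (2·16 + 5)/(2·3 + 1) = 37/7; p² − 28·q² = 1369 − 1372 = -3.
  k = 3: m = 4, d = 3, a = ⌊(5 + 4)/3⌋ = 3; p/q = (3·37 + 16)/(3·7 + 3) = 127/24; p² − 28·q² = 16129 − 16128 = 1.
  The first convergent with p² − 28·q² = 1 gives the fundamental solution (x₁, y₁) = (127, 24).
Step 2: Apply the recurrence (x_{n+1}, y_{n+1}) = (x₁x_n + 28y₁y_n, x₁y_n + y₁x_n) repeatedly.
  From (x_1, y_1) = (127, 24): x_2 = 127·127 + 28·24·24 = 32257; y_2 = 127·24 + 24·127 = 6096.
  From (x_2, y_2) = (32257, 6096): x_3 = 127·32257 + 28·24·6096 = 8193151; y_3 = 127·6096 + 24·32257 = 1548360.
  From (x_3, y_3) = (8193151, 1548360): x_4 = 127·8193151 + 28·24·1548360 = 2081028097; y_4 = 127·1548360 + 24·8193151 = 393277344.
Step 3: Verify x_4² - 28·y_4² = 4330677940503441409 - 4330677940503441408 = 1 (should be 1). ✓

(x_1, y_1) = (127, 24); (x_4, y_4) = (2081028097, 393277344).


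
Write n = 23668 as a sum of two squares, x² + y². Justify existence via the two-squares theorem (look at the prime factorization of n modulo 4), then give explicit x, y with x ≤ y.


Step 1: Factor n = 23668 = 2^2 · 61 · 97.
Step 2: Check the mod-4 condition on each prime factor: 2 = 2 (special); 61 ≡ 1 (mod 4), exponent 1; 97 ≡ 1 (mod 4), exponent 1.
All primes ≡ 3 (mod 4) appear to even exponent (or don't appear), so by the two-squares theorem n IS expressible as a sum of two squares.
Step 3: Build a representation. Group n = k² · m with k = 2 and m = 61 · 97 = 5917 (a product of primes ≡ 1 (mod 4)); a representation of m scales to one of n via (k·x)² + (k·y)² = k²(x² + y²). Each prime p ≡ 1 (mod 4) is itself a sum of two squares; find a² by testing p − a² for a perfect square:
  61: 61 − 1² = 60, 61 − 2² = 57, 61 − 3² = 52, 61 − 4² = 45, 61 − 5² = 36 = 6² ⇒ 61 = 5² + 6².
  97: 97 − 1² = 96, 97 − 2² = 93, 97 − 3² = 88, 97 − 4² = 81 = 9² ⇒ 97 = 4² + 9².
  Combine using the Brahmagupta–Fibonacci identity (a² + b²)(c² + d²) = (ac − bd)² + (ad + bc)² = (ac + bd)² + (ad − bc)²:
  61 · 97 = 5917: from (5² + 6²)(4² + 9²), take (5·4 − 6·9, 5·9 + 6·4) = (20 − 54, 45 + 24) = (-34, 69); dropping signs (only squares matter) gives (34, 69); check 34² + 69² = 1156 + 4761 = 5917 ✓.
  Scale by k = 2: (2·34, 2·69) = (68, 138).
Step 4: Order so x ≤ y and verify: 68² + 138² = 4624 + 19044 = 23668 = n. ✓

n = 23668 = 68² + 138² (one valid representation with x ≤ y).


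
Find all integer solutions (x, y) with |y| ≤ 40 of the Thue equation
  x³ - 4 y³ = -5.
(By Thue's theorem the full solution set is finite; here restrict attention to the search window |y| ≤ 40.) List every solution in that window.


The equation is x³ - 4y³ = -5. For fixed y, x³ = 4·y³ − 5, so a solution requires the RHS to be a perfect cube.
Strategy: iterate y from -40 to 40, compute RHS = 4·y³ − 5, and check whether it is a (positive or negative) perfect cube.
Check small values of y:
  y = 0: RHS = -5 is not a perfect cube.
  y = 1: RHS = -1 = (-1)³ ⇒ x = -1 works.
  y = -1: RHS = -9 is not a perfect cube.
  y = 2: RHS = 27 = (3)³ ⇒ x = 3 works.
  y = -2: RHS = -37 is not a perfect cube.
  y = 3: RHS = 103 is not a perfect cube.
  y = -3: RHS = -113 is not a perfect cube.
Continuing the search up to |y| = 40 finds no further solutions beyond those listed.
Collected solutions: (-1, 1), (3, 2).

Solutions (with |y| ≤ 40): (-1, 1), (3, 2).


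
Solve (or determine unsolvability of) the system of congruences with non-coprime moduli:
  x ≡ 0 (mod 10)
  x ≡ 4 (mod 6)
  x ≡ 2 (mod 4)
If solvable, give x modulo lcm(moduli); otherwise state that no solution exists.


Moduli 10, 6, 4 are not pairwise coprime, so CRT works modulo lcm(m_i) when all pairwise compatibility conditions hold.
Pairwise compatibility: gcd(m_i, m_j) must divide a_i - a_j for every pair.
Merge one congruence at a time:
  Start: x ≡ 0 (mod 10).
  Combine with x ≡ 4 (mod 6): gcd(10, 6) = 2; 4 - 0 = 4, which IS divisible by 2, so compatible.
    Write x = 0 + 10·t and substitute into x ≡ 4 (mod 6): 10·t ≡ 4 − 0 = 4 (mod 6).
    Divide the congruence (and modulus) by g = 2: 5·t ≡ 2 (mod 3).
    Reduce coefficients mod 3: 2·t ≡ 2 (mod 3).
    The inverse of 2 mod 3 is 2 (since 2·2 = 4 = 1·3 + 1), so t ≡ 2·2 = 4 ≡ 1 (mod 3).
    Then x = 0 + 10·1 = 10, valid modulo lcm(10, 6) = 30: x ≡ 10 (mod 30).
  Combine with x ≡ 2 (mod 4): gcd(30, 4) = 2; 2 - 10 = -8, which IS divisible by 2, so compatible.
    Write x = 10 + 30·t and substitute into x ≡ 2 (mod 4): 30·t ≡ 2 − 10 = -8 (mod 4).
    Divide the congruence (and modulus) by g = 2: 15·t ≡ -4 (mod 2).
    Reduce coefficients mod 2: 1·t ≡ 0 (mod 2).
    So t ≡ 0 (mod 2).
    Then x = 10 + 30·0 = 10, valid modulo lcm(30, 4) = 60: x ≡ 10 (mod 60).
Verify: 10 mod 10 = 0, 10 mod 6 = 4, 10 mod 4 = 2.

x ≡ 10 (mod 60).


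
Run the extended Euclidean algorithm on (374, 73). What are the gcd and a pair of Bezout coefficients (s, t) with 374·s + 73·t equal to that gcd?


Euclidean algorithm on (374, 73) — divide until remainder is 0:
  374 = 5 · 73 + 9
  73 = 8 · 9 + 1
  9 = 9 · 1 + 0
gcd(374, 73) = 1.
Track Bezout coefficients alongside the remainders: start with r₀ = 374 = a·1 + b·0 (s = 1, t = 0) and r₁ = 73 = a·0 + b·1 (s = 0, t = 1); each new remainder r_{k+1} = r_{k-1} − q_k·r_k inherits s_{k+1} = s_{k-1} − q_k·s_k, t_{k+1} = t_{k-1} − q_k·t_k, so r_k = a·s_k + b·t_k at every step:
  q = 5: r = 9, s = 1 − 5·0 = 1, t = 0 − 5·1 = -5  (check: 374·1 + 73·(-5) = 9)
  q = 8: r = 1, s = 0 − 8·1 = -8, t = 1 − 8·(-5) = 41  (check: 374·(-8) + 73·41 = 1)
The row with r = 1 (the gcd) gives the Bezout coefficients s = -8, t = 41.
Result: 374 · (-8) + 73 · (41) = 1.

gcd(374, 73) = 1; s = -8, t = 41 (check: 374·(-8) + 73·41 = 1).


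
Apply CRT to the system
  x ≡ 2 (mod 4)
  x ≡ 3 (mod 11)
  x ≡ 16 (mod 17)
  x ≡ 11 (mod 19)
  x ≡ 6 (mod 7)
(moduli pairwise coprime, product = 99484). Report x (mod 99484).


Product of moduli M = 4 · 11 · 17 · 19 · 7 = 99484.
Merge one congruence at a time:
  Start: x ≡ 2 (mod 4).
  Combine with x ≡ 3 (mod 11); new modulus lcm = 44.
    Write x = 2 + 4·t and substitute into x ≡ 3 (mod 11): 4·t ≡ 3 − 2 = 1 (mod 11).
    The inverse of 4 mod 11 is 3 (since 4·3 = 12 = 1·11 + 1), so t ≡ 3·1 = 3 ≡ 3 (mod 11).
    Then x = 2 + 4·3 = 14, valid modulo lcm(4, 11) = 44: x ≡ 14 (mod 44).
  Combine with x ≡ 16 (mod 17); new modulus lcm = 748.
    Write x = 14 + 44·t and substitute into x ≡ 16 (mod 17): 44·t ≡ 16 − 14 = 2 (mod 17).
    Reduce coefficients mod 17: 10·t ≡ 2 (mod 17).
    The inverse of 10 mod 17 is 12 (since 10·12 = 120 = 7·17 + 1), so t ≡ 12·2 = 24 ≡ 7 (mod 17).
    Then x = 14 + 44·7 = 322, valid modulo lcm(44, 17) = 748: x ≡ 322 (mod 748).
  Combine with x ≡ 11 (mod 19); new modulus lcm = 14212.
    Write x = 322 + 748·t and substitute into x ≡ 11 (mod 19): 748·t ≡ 11 − 322 = -311 (mod 19).
    Reduce coefficients mod 19: 7·t ≡ 12 (mod 19).
    The inverse of 7 mod 19 is 11 (since 7·11 = 77 = 4·19 + 1), so t ≡ 11·12 = 132 ≡ 18 (mod 19).
    Then x = 322 + 748·18 = 13786, valid modulo lcm(748, 19) = 14212: x ≡ 13786 (mod 14212).
  Combine with x ≡ 6 (mod 7); new modulus lcm = 99484.
    Write x = 13786 + 14212·t and substitute into x ≡ 6 (mod 7): 14212·t ≡ 6 − 13786 = -13780 (mod 7).
    Reduce coefficients mod 7: 2·t ≡ 3 (mod 7).
    The inverse of 2 mod 7 is 4 (since 2·4 = 8 = 1·7 + 1), so t ≡ 4·3 = 12 ≡ 5 (mod 7).
    Then x = 13786 + 14212·5 = 84846, valid modulo lcm(14212, 7) = 99484: x ≡ 84846 (mod 99484).
Verify against each original: 84846 mod 4 = 2, 84846 mod 11 = 3, 84846 mod 17 = 16, 84846 mod 19 = 11, 84846 mod 7 = 6.

x ≡ 84846 (mod 99484).


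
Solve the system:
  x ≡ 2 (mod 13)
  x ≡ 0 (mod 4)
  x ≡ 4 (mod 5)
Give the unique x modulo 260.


Moduli 13, 4, 5 are pairwise coprime; by CRT there is a unique solution modulo M = 13 · 4 · 5 = 260.
Solve pairwise, accumulating the modulus:
  Start with x ≡ 2 (mod 13).
  Combine with x ≡ 0 (mod 4): since gcd(13, 4) = 1, we get a unique residue mod 52.
    Write x = 2 + 13·t and substitute into x ≡ 0 (mod 4): 13·t ≡ 0 − 2 = -2 (mod 4).
    Reduce coefficients mod 4: 1·t ≡ 2 (mod 4).
    So t ≡ 2 (mod 4).
    Then x = 2 + 13·2 = 28, valid modulo lcm(13, 4) = 52: x ≡ 28 (mod 52).
  Combine with x ≡ 4 (mod 5): since gcd(52, 5) = 1, we get a unique residue mod 260.
    Write x = 28 + 52·t and substitute into x ≡ 4 (mod 5): 52·t ≡ 4 − 28 = -24 (mod 5).
    Reduce coefficients mod 5: 2·t ≡ 1 (mod 5).
    The inverse of 2 mod 5 is 3 (since 2·3 = 6 = 1·5 + 1), so t ≡ 3·1 = 3 ≡ 3 (mod 5).
    Then x = 28 + 52·3 = 184, valid modulo lcm(52, 5) = 260: x ≡ 184 (mod 260).
Verify: 184 mod 13 = 2 ✓, 184 mod 4 = 0 ✓, 184 mod 5 = 4 ✓.

x ≡ 184 (mod 260).


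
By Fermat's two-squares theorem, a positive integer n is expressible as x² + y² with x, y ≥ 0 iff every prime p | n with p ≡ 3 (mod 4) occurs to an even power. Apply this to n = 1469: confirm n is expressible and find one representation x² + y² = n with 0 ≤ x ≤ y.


Step 1: Factor n = 1469 = 13 · 113.
Step 2: Check the mod-4 condition on each prime factor: 13 ≡ 1 (mod 4), exponent 1; 113 ≡ 1 (mod 4), exponent 1.
All primes ≡ 3 (mod 4) appear to even exponent (or don't appear), so by the two-squares theorem n IS expressible as a sum of two squares.
Step 3: Build a representation. Here n = 13 · 113 is a product of primes ≡ 1 (mod 4). Each prime p ≡ 1 (mod 4) is itself a sum of two squares; find a² by testing p − a² for a perfect square:
  13: 13 − 1² = 12, 13 − 2² = 9 = 3² ⇒ 13 = 2² + 3².
  113: 113 − 1² = 112, 113 − 2² = 109, 113 − 3² = 104, 113 − 4² = 97, 113 − 5² = 88, 113 − 6² = 77, 113 − 7² = 64 = 8² ⇒ 113 = 7² + 8².
  Combine using the Brahmagupta–Fibonacci identity (a² + b²)(c² + d²) = (ac − bd)² + (ad + bc)² = (ac + bd)² + (ad − bc)²:
  13 · 113 = 1469: from (2² + 3²)(7² + 8²), take (2·7 − 3·8, 2·8 + 3·7) = (14 − 24, 16 + 21) = (-10, 37); dropping signs (only squares matter) gives (10, 37); check 10² + 37² = 100 + 1369 = 1469 ✓.
Step 4: Order so x ≤ y and verify: 10² + 37² = 100 + 1369 = 1469 = n. ✓

n = 1469 = 10² + 37² (one valid representation with x ≤ y).


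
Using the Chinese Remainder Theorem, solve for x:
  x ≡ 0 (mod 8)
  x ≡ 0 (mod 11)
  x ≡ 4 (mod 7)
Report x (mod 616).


Moduli 8, 11, 7 are pairwise coprime; by CRT there is a unique solution modulo M = 8 · 11 · 7 = 616.
Solve pairwise, accumulating the modulus:
  Start with x ≡ 0 (mod 8).
  Combine with x ≡ 0 (mod 11): since gcd(8, 11) = 1, we get a unique residue mod 88.
    Write x = 0 + 8·t and substitute into x ≡ 0 (mod 11): 8·t ≡ 0 − 0 = 0 (mod 11).
    The inverse of 8 mod 11 is 7 (since 8·7 = 56 = 5·11 + 1), so t ≡ 7·0 = 0 ≡ 0 (mod 11).
    Then x = 0 + 8·0 = 0, valid modulo lcm(8, 11) = 88: x ≡ 0 (mod 88).
  Combine with x ≡ 4 (mod 7): since gcd(88, 7) = 1, we get a unique residue mod 616.
    Write x = 0 + 88·t and substitute into x ≡ 4 (mod 7): 88·t ≡ 4 − 0 = 4 (mod 7).
    Reduce coefficients mod 7: 4·t ≡ 4 (mod 7).
    The inverse of 4 mod 7 is 2 (since 4·2 = 8 = 1·7 + 1), so t ≡ 2·4 = 8 ≡ 1 (mod 7).
    Then x = 0 + 88·1 = 88, valid modulo lcm(88, 7) = 616: x ≡ 88 (mod 616).
Verify: 88 mod 8 = 0 ✓, 88 mod 11 = 0 ✓, 88 mod 7 = 4 ✓.

x ≡ 88 (mod 616).


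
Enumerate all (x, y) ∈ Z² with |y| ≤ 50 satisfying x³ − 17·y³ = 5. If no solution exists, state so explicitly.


The equation is x³ - 17y³ = 5. For fixed y, x³ = 17·y³ + 5, so a solution requires the RHS to be a perfect cube.
Strategy: iterate y from -50 to 50, compute RHS = 17·y³ + 5, and check whether it is a (positive or negative) perfect cube.
Check small values of y:
  y = 0: RHS = 5 is not a perfect cube.
  y = 1: RHS = 22 is not a perfect cube.
  y = -1: RHS = -12 is not a perfect cube.
  y = 2: RHS = 141 is not a perfect cube.
  y = -2: RHS = -131 is not a perfect cube.
  y = 3: RHS = 464 is not a perfect cube.
  y = -3: RHS = -454 is not a perfect cube.
Continuing the search up to |y| = 50 finds no solutions either.
No (x, y) in the scanned range satisfies the equation.

No integer solutions with |y| ≤ 50.


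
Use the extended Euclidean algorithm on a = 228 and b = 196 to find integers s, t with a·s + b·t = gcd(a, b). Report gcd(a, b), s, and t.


Euclidean algorithm on (228, 196) — divide until remainder is 0:
  228 = 1 · 196 + 32
  196 = 6 · 32 + 4
  32 = 8 · 4 + 0
gcd(228, 196) = 4.
Track Bezout coefficients alongside the remainders: start with r₀ = 228 = a·1 + b·0 (s = 1, t = 0) and r₁ = 196 = a·0 + b·1 (s = 0, t = 1); each new remainder r_{k+1} = r_{k-1} − q_k·r_k inherits s_{k+1} = s_{k-1} − q_k·s_k, t_{k+1} = t_{k-1} − q_k·t_k, so r_k = a·s_k + b·t_k at every step:
  q = 1: r = 32, s = 1 − 1·0 = 1, t = 0 − 1·1 = -1  (check: 228·1 + 196·(-1) = 32)
  q = 6: r = 4, s = 0 − 6·1 = -6, t = 1 − 6·(-1) = 7  (check: 228·(-6) + 196·7 = 4)
The row with r = 4 (the gcd) gives the Bezout coefficients s = -6, t = 7.
Result: 228 · (-6) + 196 · (7) = 4.

gcd(228, 196) = 4; s = -6, t = 7 (check: 228·(-6) + 196·7 = 4).


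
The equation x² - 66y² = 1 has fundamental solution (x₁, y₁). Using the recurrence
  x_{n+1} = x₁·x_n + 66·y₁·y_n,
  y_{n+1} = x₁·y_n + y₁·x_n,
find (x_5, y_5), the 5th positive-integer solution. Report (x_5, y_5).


Step 1: Find the fundamental solution (x₁, y₁) of x² - 66y² = 1.
  Expand √66 as a continued fraction. a₀ = ⌊√66⌋ = 8; iterate m_{k+1} = d_k·a_k − m_k, d_{k+1} = (66 − m_{k+1}²)/d_k, a_{k+1} = ⌊(a₀ + m_{k+1})/d_{k+1}⌋ (starting m₀ = 0, d₀ = 1), with convergents p_k = a_k·p_{k-1} + p_{k-2}, q_k = a_k·q_{k-1} + q_{k-2} (p₋₁ = 1, q₋₁ = 0):
  k = 0: a₀ = 8; p₀/q₀ = 8/1; p₀² − 66·q₀² = 64 − 66 = -2.
  k = 1: m = 8, d = 2, a = ⌊(8 + 8)/2⌋ = 8; p/q = (8·8 + 1)/(8·1 + 0) = 65/8; p² − 66·q² = 4225 − 4224 = 1.
  The first convergent with p² − 66·q² = 1 gives the fundamental solution (x₁, y₁) = (65, 8).
Step 2: Apply the recurrence (x_{n+1}, y_{n+1}) = (x₁x_n + 66y₁y_n, x₁y_n + y₁x_n) repeatedly.
  From (x_1, y_1) = (65, 8): x_2 = 65·65 + 66·8·8 = 8449; y_2 = 65·8 + 8·65 = 1040.
  From (x_2, y_2) = (8449, 1040): x_3 = 65·8449 + 66·8·1040 = 1098305; y_3 = 65·1040 + 8·8449 = 135192.
  From (x_3, y_3) = (1098305, 135192): x_4 = 65·1098305 + 66·8·135192 = 142771201; y_4 = 65·135192 + 8·1098305 = 17573920.
  From (x_4, y_4) = (142771201, 17573920): x_5 = 65·142771201 + 66·8·17573920 = 18559157825; y_5 = 65·17573920 + 8·142771201 = 2284474408.
Step 3: Verify x_5² - 66·y_5² = 344442339173258730625 - 344442339173258730624 = 1 (should be 1). ✓

(x_1, y_1) = (65, 8); (x_5, y_5) = (18559157825, 2284474408).
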